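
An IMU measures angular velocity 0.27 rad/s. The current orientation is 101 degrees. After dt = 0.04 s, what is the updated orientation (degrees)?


delta_theta = w * dt = 0.27 * 0.04 = 0.0108 rad
= 0.6188 deg
theta_new = 101 + 0.6188 = 101.6188 deg


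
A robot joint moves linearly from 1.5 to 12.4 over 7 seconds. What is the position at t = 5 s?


s = t/T = 5/7 = 0.7143
p(t) = p0 + (pf-p0)*s
= 1.5 + (12.4 - 1.5) * 0.7143
= 9.2857


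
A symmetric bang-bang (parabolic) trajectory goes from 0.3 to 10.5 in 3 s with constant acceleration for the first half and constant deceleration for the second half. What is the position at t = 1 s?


Symmetric rest-to-rest: each phase covers (pf-p0)/2 in time T/2. 0.5*a*(T/2)^2 = (pf-p0)/2 => a = 4*(pf-p0)/T^2
a = 4*(10.5-0.3)/3^2 = 4.5333
t = 1 is in the acceleration phase (t <= T/2).
p = p0 + 0.5*a*t^2 = 0.3 + 0.5*4.5333*1^2
= 2.5667


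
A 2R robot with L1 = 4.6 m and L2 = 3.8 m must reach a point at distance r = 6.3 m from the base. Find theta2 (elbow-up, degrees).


cos(theta2) = (r^2 - L1^2 - L2^2) / (2*L1*L2)
cos(theta2) = (39.69 - 21.16 - 14.44) / 34.96
cos(theta2) = 0.116991
theta2 = 83.2815 degrees


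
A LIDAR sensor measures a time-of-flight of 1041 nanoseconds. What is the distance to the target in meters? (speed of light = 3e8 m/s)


tof = 1041 ns = 1.041e-06 s
dist = c * tof / 2
= 3e8 * 1.041e-06 / 2
= 156.15 m


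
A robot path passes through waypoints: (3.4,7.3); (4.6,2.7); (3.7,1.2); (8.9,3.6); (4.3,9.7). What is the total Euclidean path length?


Segment lengths:
  seg1 = sqrt((1.2)^2 + (-4.6)^2) = 4.7539
  seg2 = sqrt((-0.9)^2 + (-1.5)^2) = 1.7493
  seg3 = sqrt((5.2)^2 + (2.4)^2) = 5.7271
  seg4 = sqrt((-4.6)^2 + (6.1)^2) = 7.64
Total = 19.8704


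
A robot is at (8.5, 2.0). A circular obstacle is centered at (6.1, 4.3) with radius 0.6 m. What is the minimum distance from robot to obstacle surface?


center_dist = sqrt((8.5-6.1)^2 + (2.0-4.3)^2)
= sqrt(5.76 + 5.29)
= 3.3242
min_dist = center_dist - radius = 3.3242 - 0.6 = 2.7242 m


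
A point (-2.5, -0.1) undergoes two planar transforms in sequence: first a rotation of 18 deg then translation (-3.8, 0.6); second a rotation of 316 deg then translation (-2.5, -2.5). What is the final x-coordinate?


After transform 1:
x1 = cos(18)*-2.5 - sin(18)*-0.1 + -3.8 = -6.1467
y1 = sin(18)*-2.5 + cos(18)*-0.1 + 0.6 = -0.2676
After transform 2:
x2 = cos(316)*-6.1467 - sin(316)*-0.2676 + -2.5
= -7.1075


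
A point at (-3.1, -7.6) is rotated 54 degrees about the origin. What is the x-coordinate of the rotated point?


x' = x*cos(theta) - y*sin(theta)
cos(54 deg) = 0.5878, sin(54 deg) = 0.809
x' = -3.1 * 0.5878 - -7.6 * 0.809
= -1.8221 - -6.1485
= 4.3264


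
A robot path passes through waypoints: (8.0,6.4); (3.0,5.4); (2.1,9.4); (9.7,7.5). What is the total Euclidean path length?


Segment lengths:
  seg1 = sqrt((-5.0)^2 + (-1.0)^2) = 5.099
  seg2 = sqrt((-0.9)^2 + (4.0)^2) = 4.1
  seg3 = sqrt((7.6)^2 + (-1.9)^2) = 7.8339
Total = 17.0329


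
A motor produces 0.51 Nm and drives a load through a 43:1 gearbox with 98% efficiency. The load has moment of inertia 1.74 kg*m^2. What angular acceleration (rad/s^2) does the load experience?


tau_out = tau_motor * N * eta
= 0.51 * 43 * 0.98 = 21.4914 Nm
alpha = tau_out / I = 21.4914 / 1.74
= 12.3514 rad/s^2


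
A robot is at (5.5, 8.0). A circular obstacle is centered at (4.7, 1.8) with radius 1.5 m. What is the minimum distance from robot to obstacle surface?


center_dist = sqrt((5.5-4.7)^2 + (8.0-1.8)^2)
= sqrt(0.64 + 38.44)
= 6.2514
min_dist = center_dist - radius = 6.2514 - 1.5 = 4.7514 m


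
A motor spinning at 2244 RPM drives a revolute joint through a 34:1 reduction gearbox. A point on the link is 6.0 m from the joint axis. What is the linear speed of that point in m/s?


omega_motor = 2244 * 2*pi/60 = 234.9911 rad/s
omega_joint = omega_motor / 34 = 6.9115 rad/s
v = omega_joint * r = 6.9115 * 6.0
= 41.469 m/s


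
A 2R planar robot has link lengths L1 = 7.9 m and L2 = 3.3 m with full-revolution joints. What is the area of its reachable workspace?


r_max = L1 + L2 = 11.2 m
r_min = |L1 - L2| = 4.6 m
Area = pi*(r_max^2 - r_min^2)
= pi*(125.44 - 21.16)
= pi * 104.28
= 327.6053 m^2


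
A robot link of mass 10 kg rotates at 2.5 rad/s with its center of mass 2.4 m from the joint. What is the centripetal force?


F = m * omega^2 * r
= 10 * 2.5^2 * 2.4
= 10 * 6.25 * 2.4
= 150.0 N


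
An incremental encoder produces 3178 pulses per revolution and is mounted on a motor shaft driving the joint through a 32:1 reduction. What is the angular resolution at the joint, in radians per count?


counts per rev = 3178
effective counts at joint = 3178 * 32 = 101696
resolution = 2*pi / 101696
= 6.1784e-05 rad/count


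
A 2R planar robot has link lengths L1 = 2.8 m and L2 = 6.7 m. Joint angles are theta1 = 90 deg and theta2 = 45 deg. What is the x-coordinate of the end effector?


Convert angles to radians: theta1 = 1.5708, theta2 = 0.7854
x = L1*cos(theta1) + L2*cos(theta1+theta2)
x = 0.0 + -4.7376
x = -4.7376


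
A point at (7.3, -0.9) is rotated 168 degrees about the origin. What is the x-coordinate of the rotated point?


x' = x*cos(theta) - y*sin(theta)
cos(168 deg) = -0.9781, sin(168 deg) = 0.2079
x' = 7.3 * -0.9781 - -0.9 * 0.2079
= -7.1405 - -0.1871
= -6.9534


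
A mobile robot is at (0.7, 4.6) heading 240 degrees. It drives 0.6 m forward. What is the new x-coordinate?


x_new = x0 + d*cos(theta)
= 0.7 + 0.6*cos(240)
= 0.7 + -0.3
= 0.4


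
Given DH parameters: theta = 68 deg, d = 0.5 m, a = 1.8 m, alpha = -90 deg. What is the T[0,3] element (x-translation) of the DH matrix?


T[0,3] = a * cos(theta)
= 1.8 * cos(68 deg)
= 1.8 * 0.3746
= 0.6743


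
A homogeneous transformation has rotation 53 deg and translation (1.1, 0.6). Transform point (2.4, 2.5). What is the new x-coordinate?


x' = cos(theta)*px - sin(theta)*py + tx
= 0.6018*2.4 - 0.7986*2.5 + 1.1
= 0.5478


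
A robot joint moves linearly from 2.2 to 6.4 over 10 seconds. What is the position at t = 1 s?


s = t/T = 1/10 = 0.1
p(t) = p0 + (pf-p0)*s
= 2.2 + (6.4 - 2.2) * 0.1
= 2.62


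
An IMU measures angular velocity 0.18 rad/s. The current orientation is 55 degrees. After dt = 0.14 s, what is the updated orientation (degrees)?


delta_theta = w * dt = 0.18 * 0.14 = 0.0252 rad
= 1.4439 deg
theta_new = 55 + 1.4439 = 56.4439 deg


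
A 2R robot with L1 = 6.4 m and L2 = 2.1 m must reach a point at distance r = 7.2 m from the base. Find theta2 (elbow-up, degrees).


cos(theta2) = (r^2 - L1^2 - L2^2) / (2*L1*L2)
cos(theta2) = (51.84 - 40.96 - 4.41) / 26.88
cos(theta2) = 0.240699
theta2 = 76.0722 degrees


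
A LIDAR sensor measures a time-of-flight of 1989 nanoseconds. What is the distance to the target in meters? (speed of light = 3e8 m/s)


tof = 1989 ns = 1.989e-06 s
dist = c * tof / 2
= 3e8 * 1.989e-06 / 2
= 298.35 m


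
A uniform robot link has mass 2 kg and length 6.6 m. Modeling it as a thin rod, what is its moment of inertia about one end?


I = (1/3) * m * L^2
= (1/3) * 2 * 6.6^2
= 0.333333 * 2 * 43.56
= 29.04 kg*m^2


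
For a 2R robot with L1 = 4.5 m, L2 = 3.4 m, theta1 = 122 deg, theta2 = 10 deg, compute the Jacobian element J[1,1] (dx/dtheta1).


J[1,1] = -L1*sin(t1) - L2*sin(t1+t2)
= -4.5*sin(122) - 3.4*sin(132)
= -6.3429


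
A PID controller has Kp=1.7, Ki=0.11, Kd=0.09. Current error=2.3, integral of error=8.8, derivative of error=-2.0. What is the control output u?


u = Kp*e + Ki*int(e) + Kd*de/dt
= 1.7*2.3 + 0.11*8.8 + 0.09*(-2.0)
= 3.91 + 0.968 + -0.18
= 4.698


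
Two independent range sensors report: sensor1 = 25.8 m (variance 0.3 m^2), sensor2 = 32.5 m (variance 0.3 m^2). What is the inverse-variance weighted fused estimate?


w1 = (1/var1) / (1/var1 + 1/var2)
   = 3.3333 / (3.3333 + 3.3333) = 0.5
w2 = 1 - w1 = 0.5
fused = w1*s1 + w2*s2 = 12.9 + 16.25
= 29.15 m


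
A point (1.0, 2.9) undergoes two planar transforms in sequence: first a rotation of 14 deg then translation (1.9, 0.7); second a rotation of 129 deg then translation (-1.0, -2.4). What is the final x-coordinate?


After transform 1:
x1 = cos(14)*1.0 - sin(14)*2.9 + 1.9 = 2.1687
y1 = sin(14)*1.0 + cos(14)*2.9 + 0.7 = 3.7558
After transform 2:
x2 = cos(129)*2.1687 - sin(129)*3.7558 + -1.0
= -5.2836


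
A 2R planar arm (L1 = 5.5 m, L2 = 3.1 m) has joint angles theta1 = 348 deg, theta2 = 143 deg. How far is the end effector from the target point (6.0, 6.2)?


End effector via forward kinematics:
x = L1*cos(t1) + L2*cos(t1+t2) = 3.346
y = L1*sin(t1) + L2*sin(t1+t2) = 1.1961
Distance to target:
d = sqrt((6.0 - 3.346)^2 + (6.2 - 1.1961)^2)
= sqrt(7.0436 + 25.0392)
= 5.6642 m


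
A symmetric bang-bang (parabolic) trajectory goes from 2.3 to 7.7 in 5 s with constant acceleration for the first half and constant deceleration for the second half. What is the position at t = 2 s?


Symmetric rest-to-rest: each phase covers (pf-p0)/2 in time T/2. 0.5*a*(T/2)^2 = (pf-p0)/2 => a = 4*(pf-p0)/T^2
a = 4*(7.7-2.3)/5^2 = 0.864
t = 2 is in the acceleration phase (t <= T/2).
p = p0 + 0.5*a*t^2 = 2.3 + 0.5*0.864*2^2
= 4.028


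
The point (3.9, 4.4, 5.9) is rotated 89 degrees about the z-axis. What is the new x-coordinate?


Rotation about z-axis: x' = x*cos(theta) - y*sin(theta)
= 3.9 * 0.0175 - 4.4 * 0.9998
= -4.3313


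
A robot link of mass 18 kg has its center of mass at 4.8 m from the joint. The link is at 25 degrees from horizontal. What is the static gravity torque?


tau = m*g*L*cos(angle)
= 18 * 9.81 * 4.8 * cos(25 deg)
= 18 * 9.81 * 4.8 * 0.9063
= 768.172 Nm


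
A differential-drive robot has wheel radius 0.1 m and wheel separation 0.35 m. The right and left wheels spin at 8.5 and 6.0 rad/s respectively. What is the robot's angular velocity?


vR = r*wR = 0.1*8.5 = 0.85 m/s
vL = r*wL = 0.1*6.0 = 0.6 m/s
v = (vR+vL)/2 = 0.725 m/s
omega = (vR-vL)/L = 0.7143 rad/s
angular velocity = 0.7143 rad/s


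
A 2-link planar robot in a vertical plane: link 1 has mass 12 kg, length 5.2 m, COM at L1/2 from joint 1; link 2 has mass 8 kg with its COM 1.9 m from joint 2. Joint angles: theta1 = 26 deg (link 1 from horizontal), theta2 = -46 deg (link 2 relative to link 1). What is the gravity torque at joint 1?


Horizontal distance from joint 1 to link-1 COM:
  x_c1 = (L1/2)*cos(t1) = 2.6 * 0.8988 = 2.3369 m
Horizontal distance from joint 1 to link-2 COM:
  x_c2 = L1*cos(t1) + Lc2*cos(t1+t2)
       = 5.2*0.8988 + 1.9*0.9397 = 6.4591 m
tau1 = m1*g*x_c1 + m2*g*x_c2
     = 12*9.81*2.3369 + 8*9.81*6.4591
     = 275.0957 + 506.9137
     = 782.0094 Nm


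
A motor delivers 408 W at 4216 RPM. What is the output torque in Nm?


omega = 4216 * 2*pi/60 = 441.4985 rad/s
tau = P / omega = 408 / 441.4985
= 0.9241 Nm


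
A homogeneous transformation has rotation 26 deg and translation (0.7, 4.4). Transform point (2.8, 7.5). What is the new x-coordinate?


x' = cos(theta)*px - sin(theta)*py + tx
= 0.8988*2.8 - 0.4384*7.5 + 0.7
= -0.0712


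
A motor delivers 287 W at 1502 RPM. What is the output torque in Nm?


omega = 1502 * 2*pi/60 = 157.2891 rad/s
tau = P / omega = 287 / 157.2891
= 1.8247 Nm


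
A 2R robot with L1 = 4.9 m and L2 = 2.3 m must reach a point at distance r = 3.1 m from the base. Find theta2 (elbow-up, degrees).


cos(theta2) = (r^2 - L1^2 - L2^2) / (2*L1*L2)
cos(theta2) = (9.61 - 24.01 - 5.29) / 22.54
cos(theta2) = -0.873558
theta2 = 150.8748 degrees


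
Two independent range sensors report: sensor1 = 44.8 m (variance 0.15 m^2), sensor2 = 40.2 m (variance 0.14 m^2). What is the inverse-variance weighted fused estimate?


w1 = (1/var1) / (1/var1 + 1/var2)
   = 6.6667 / (6.6667 + 7.1429) = 0.4828
w2 = 1 - w1 = 0.5172
fused = w1*s1 + w2*s2 = 21.6276 + 20.7931
= 42.4207 m


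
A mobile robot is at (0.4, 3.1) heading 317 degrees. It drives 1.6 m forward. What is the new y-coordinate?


y_new = y0 + d*sin(theta)
= 3.1 + 1.6*sin(317)
= 3.1 + -1.0912
= 2.0088


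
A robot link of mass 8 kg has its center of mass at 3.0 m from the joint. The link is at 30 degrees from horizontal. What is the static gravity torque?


tau = m*g*L*cos(angle)
= 8 * 9.81 * 3.0 * cos(30 deg)
= 8 * 9.81 * 3.0 * 0.866
= 203.897 Nm


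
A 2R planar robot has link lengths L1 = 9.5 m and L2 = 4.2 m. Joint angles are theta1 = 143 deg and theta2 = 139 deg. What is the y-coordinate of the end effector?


Convert angles to radians: theta1 = 2.4958, theta2 = 2.426
y = L1*sin(theta1) + L2*sin(theta1+theta2)
y = 5.7172 + -4.1082
y = 1.609


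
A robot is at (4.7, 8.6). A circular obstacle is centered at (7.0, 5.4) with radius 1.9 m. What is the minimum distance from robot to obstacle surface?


center_dist = sqrt((4.7-7.0)^2 + (8.6-5.4)^2)
= sqrt(5.29 + 10.24)
= 3.9408
min_dist = center_dist - radius = 3.9408 - 1.9 = 2.0408 m


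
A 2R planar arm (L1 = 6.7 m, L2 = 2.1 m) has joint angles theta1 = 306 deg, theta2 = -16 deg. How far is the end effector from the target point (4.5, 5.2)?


End effector via forward kinematics:
x = L1*cos(t1) + L2*cos(t1+t2) = 4.6564
y = L1*sin(t1) + L2*sin(t1+t2) = -7.3938
Distance to target:
d = sqrt((4.5 - 4.6564)^2 + (5.2 - -7.3938)^2)
= sqrt(0.0245 + 158.603)
= 12.5947 m


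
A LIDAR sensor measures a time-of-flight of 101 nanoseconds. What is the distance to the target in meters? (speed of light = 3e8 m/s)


tof = 101 ns = 1.01e-07 s
dist = c * tof / 2
= 3e8 * 1.01e-07 / 2
= 15.15 m


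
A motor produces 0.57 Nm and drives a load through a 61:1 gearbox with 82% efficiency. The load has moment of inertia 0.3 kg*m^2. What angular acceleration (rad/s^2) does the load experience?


tau_out = tau_motor * N * eta
= 0.57 * 61 * 0.82 = 28.5114 Nm
alpha = tau_out / I = 28.5114 / 0.3
= 95.038 rad/s^2


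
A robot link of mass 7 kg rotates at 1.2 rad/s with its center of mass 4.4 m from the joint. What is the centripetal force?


F = m * omega^2 * r
= 7 * 1.2^2 * 4.4
= 7 * 1.44 * 4.4
= 44.352 N


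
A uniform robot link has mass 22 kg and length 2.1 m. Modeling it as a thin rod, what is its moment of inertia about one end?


I = (1/3) * m * L^2
= (1/3) * 22 * 2.1^2
= 0.333333 * 22 * 4.41
= 32.34 kg*m^2


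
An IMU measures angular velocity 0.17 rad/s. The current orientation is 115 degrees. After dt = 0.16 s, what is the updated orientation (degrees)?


delta_theta = w * dt = 0.17 * 0.16 = 0.0272 rad
= 1.5584 deg
theta_new = 115 + 1.5584 = 116.5584 deg


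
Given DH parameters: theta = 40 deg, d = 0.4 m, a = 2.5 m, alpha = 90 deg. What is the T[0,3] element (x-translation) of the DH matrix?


T[0,3] = a * cos(theta)
= 2.5 * cos(40 deg)
= 2.5 * 0.766
= 1.9151


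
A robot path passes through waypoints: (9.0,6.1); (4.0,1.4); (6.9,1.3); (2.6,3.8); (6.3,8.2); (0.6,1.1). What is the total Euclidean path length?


Segment lengths:
  seg1 = sqrt((-5.0)^2 + (-4.7)^2) = 6.8622
  seg2 = sqrt((2.9)^2 + (-0.1)^2) = 2.9017
  seg3 = sqrt((-4.3)^2 + (2.5)^2) = 4.9739
  seg4 = sqrt((3.7)^2 + (4.4)^2) = 5.7489
  seg5 = sqrt((-5.7)^2 + (-7.1)^2) = 9.1049
Total = 29.5917


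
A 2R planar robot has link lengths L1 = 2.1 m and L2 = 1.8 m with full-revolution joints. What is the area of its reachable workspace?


r_max = L1 + L2 = 3.9 m
r_min = |L1 - L2| = 0.3 m
Area = pi*(r_max^2 - r_min^2)
= pi*(15.21 - 0.09)
= pi * 15.12
= 47.5009 m^2


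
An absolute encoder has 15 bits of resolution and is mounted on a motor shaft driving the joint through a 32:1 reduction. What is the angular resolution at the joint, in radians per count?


counts = 2^15 = 32768
effective counts at joint = 32768 * 32 = 1048576
resolution = 2*pi / 1048576
= 5.9921e-06 rad/count


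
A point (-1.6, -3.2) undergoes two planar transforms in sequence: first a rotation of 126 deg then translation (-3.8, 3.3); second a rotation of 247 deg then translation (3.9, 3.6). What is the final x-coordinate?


After transform 1:
x1 = cos(126)*-1.6 - sin(126)*-3.2 + -3.8 = -0.2707
y1 = sin(126)*-1.6 + cos(126)*-3.2 + 3.3 = 3.8865
After transform 2:
x2 = cos(247)*-0.2707 - sin(247)*3.8865 + 3.9
= 7.5833


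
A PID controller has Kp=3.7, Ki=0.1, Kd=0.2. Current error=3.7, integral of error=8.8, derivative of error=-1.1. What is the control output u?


u = Kp*e + Ki*int(e) + Kd*de/dt
= 3.7*3.7 + 0.1*8.8 + 0.2*(-1.1)
= 13.69 + 0.88 + -0.22
= 14.35


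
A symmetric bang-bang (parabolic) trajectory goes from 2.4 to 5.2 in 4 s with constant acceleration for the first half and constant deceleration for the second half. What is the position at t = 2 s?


Symmetric rest-to-rest: each phase covers (pf-p0)/2 in time T/2. 0.5*a*(T/2)^2 = (pf-p0)/2 => a = 4*(pf-p0)/T^2
a = 4*(5.2-2.4)/4^2 = 0.7
t = 2 is in the acceleration phase (t <= T/2).
p = p0 + 0.5*a*t^2 = 2.4 + 0.5*0.7*2^2
= 3.8


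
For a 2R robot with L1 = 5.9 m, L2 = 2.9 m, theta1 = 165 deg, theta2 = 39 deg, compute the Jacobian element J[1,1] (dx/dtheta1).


J[1,1] = -L1*sin(t1) - L2*sin(t1+t2)
= -5.9*sin(165) - 2.9*sin(204)
= -0.3475


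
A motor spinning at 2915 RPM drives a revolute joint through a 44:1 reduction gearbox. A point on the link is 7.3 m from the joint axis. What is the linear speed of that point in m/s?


omega_motor = 2915 * 2*pi/60 = 305.2581 rad/s
omega_joint = omega_motor / 44 = 6.9377 rad/s
v = omega_joint * r = 6.9377 * 7.3
= 50.6451 m/s


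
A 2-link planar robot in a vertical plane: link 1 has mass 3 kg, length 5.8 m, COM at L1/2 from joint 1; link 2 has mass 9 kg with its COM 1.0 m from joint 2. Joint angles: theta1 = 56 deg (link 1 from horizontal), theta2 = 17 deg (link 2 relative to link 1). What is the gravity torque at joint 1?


Horizontal distance from joint 1 to link-1 COM:
  x_c1 = (L1/2)*cos(t1) = 2.9 * 0.5592 = 1.6217 m
Horizontal distance from joint 1 to link-2 COM:
  x_c2 = L1*cos(t1) + Lc2*cos(t1+t2)
       = 5.8*0.5592 + 1.0*0.2924 = 3.5357 m
tau1 = m1*g*x_c1 + m2*g*x_c2
     = 3*9.81*1.6217 + 9*9.81*3.5357
     = 47.7254 + 312.1661
     = 359.8916 Nm


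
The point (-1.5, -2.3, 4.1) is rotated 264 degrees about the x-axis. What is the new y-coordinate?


Rotation about x-axis: y' = y*cos(theta) - z*sin(theta)
= -2.3 * -0.1045 - 4.1 * -0.9945
= 4.318


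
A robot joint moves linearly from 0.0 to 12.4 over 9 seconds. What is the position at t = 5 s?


s = t/T = 5/9 = 0.5556
p(t) = p0 + (pf-p0)*s
= 0.0 + (12.4 - 0.0) * 0.5556
= 6.8889


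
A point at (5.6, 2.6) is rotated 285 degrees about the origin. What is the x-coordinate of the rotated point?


x' = x*cos(theta) - y*sin(theta)
cos(285 deg) = 0.2588, sin(285 deg) = -0.9659
x' = 5.6 * 0.2588 - 2.6 * -0.9659
= 1.4494 - -2.5114
= 3.9608


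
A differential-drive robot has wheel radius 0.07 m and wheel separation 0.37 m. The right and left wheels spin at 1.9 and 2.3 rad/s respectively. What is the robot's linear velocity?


vR = r*wR = 0.07*1.9 = 0.133 m/s
vL = r*wL = 0.07*2.3 = 0.161 m/s
v = (vR+vL)/2 = 0.147 m/s
omega = (vR-vL)/L = -0.0757 rad/s
linear velocity = 0.147 m/s


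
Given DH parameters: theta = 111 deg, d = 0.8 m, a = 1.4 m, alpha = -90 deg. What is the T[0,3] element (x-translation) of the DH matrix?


T[0,3] = a * cos(theta)
= 1.4 * cos(111 deg)
= 1.4 * -0.3584
= -0.5017


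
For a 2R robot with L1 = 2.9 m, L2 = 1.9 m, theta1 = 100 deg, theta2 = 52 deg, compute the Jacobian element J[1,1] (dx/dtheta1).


J[1,1] = -L1*sin(t1) - L2*sin(t1+t2)
= -2.9*sin(100) - 1.9*sin(152)
= -3.7479


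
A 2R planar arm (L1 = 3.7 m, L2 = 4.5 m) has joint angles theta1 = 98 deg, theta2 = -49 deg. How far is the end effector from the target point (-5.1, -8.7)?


End effector via forward kinematics:
x = L1*cos(t1) + L2*cos(t1+t2) = 2.4373
y = L1*sin(t1) + L2*sin(t1+t2) = 7.0602
Distance to target:
d = sqrt((-5.1 - 2.4373)^2 + (-8.7 - 7.0602)^2)
= sqrt(56.8113 + 248.3834)
= 17.4698 m


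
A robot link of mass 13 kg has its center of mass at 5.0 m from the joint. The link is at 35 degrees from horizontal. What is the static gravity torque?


tau = m*g*L*cos(angle)
= 13 * 9.81 * 5.0 * cos(35 deg)
= 13 * 9.81 * 5.0 * 0.8192
= 522.3323 Nm


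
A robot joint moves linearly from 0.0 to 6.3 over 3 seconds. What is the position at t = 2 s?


s = t/T = 2/3 = 0.6667
p(t) = p0 + (pf-p0)*s
= 0.0 + (6.3 - 0.0) * 0.6667
= 4.2


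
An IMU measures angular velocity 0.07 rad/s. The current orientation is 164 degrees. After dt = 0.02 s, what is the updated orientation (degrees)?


delta_theta = w * dt = 0.07 * 0.02 = 0.0014 rad
= 0.0802 deg
theta_new = 164 + 0.0802 = 164.0802 deg


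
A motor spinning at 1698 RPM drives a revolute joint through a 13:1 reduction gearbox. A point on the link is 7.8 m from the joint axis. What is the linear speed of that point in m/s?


omega_motor = 1698 * 2*pi/60 = 177.8141 rad/s
omega_joint = omega_motor / 13 = 13.678 rad/s
v = omega_joint * r = 13.678 * 7.8
= 106.6885 m/s


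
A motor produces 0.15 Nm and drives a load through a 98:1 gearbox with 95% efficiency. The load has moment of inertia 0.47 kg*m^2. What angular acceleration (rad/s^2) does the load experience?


tau_out = tau_motor * N * eta
= 0.15 * 98 * 0.95 = 13.965 Nm
alpha = tau_out / I = 13.965 / 0.47
= 29.7128 rad/s^2


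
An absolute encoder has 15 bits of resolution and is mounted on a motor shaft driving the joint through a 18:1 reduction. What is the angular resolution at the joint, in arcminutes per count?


counts = 2^15 = 32768
effective counts at joint = 32768 * 18 = 589824
resolution = 360*60 / 589824
= 0.0366 arcmin/count


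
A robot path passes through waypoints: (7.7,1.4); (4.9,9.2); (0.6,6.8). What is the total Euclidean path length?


Segment lengths:
  seg1 = sqrt((-2.8)^2 + (7.8)^2) = 8.2873
  seg2 = sqrt((-4.3)^2 + (-2.4)^2) = 4.9244
Total = 13.2118


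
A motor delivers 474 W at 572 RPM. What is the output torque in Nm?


omega = 572 * 2*pi/60 = 59.8997 rad/s
tau = P / omega = 474 / 59.8997
= 7.9132 Nm


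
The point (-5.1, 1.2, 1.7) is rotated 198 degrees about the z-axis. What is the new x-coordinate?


Rotation about z-axis: x' = x*cos(theta) - y*sin(theta)
= -5.1 * -0.9511 - 1.2 * -0.309
= 5.2212


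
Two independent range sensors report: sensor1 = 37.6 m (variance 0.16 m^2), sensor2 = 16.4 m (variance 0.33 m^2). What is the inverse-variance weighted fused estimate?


w1 = (1/var1) / (1/var1 + 1/var2)
   = 6.25 / (6.25 + 3.0303) = 0.6735
w2 = 1 - w1 = 0.3265
fused = w1*s1 + w2*s2 = 25.3224 + 5.3551
= 30.6776 m


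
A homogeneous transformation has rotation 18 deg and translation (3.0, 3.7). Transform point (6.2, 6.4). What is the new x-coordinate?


x' = cos(theta)*px - sin(theta)*py + tx
= 0.9511*6.2 - 0.309*6.4 + 3.0
= 6.9188


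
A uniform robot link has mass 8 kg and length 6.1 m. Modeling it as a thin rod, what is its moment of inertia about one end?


I = (1/3) * m * L^2
= (1/3) * 8 * 6.1^2
= 0.333333 * 8 * 37.21
= 99.2267 kg*m^2


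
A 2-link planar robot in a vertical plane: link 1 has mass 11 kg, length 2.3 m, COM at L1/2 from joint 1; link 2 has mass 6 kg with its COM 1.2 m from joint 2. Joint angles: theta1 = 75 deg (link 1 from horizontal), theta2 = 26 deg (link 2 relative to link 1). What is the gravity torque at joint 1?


Horizontal distance from joint 1 to link-1 COM:
  x_c1 = (L1/2)*cos(t1) = 1.15 * 0.2588 = 0.2976 m
Horizontal distance from joint 1 to link-2 COM:
  x_c2 = L1*cos(t1) + Lc2*cos(t1+t2)
       = 2.3*0.2588 + 1.2*-0.1908 = 0.3663 m
tau1 = m1*g*x_c1 + m2*g*x_c2
     = 11*9.81*0.2976 + 6*9.81*0.3663
     = 32.1185 + 21.5612
     = 53.6797 Nm


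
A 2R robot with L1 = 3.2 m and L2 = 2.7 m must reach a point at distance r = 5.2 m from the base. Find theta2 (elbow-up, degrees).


cos(theta2) = (r^2 - L1^2 - L2^2) / (2*L1*L2)
cos(theta2) = (27.04 - 10.24 - 7.29) / 17.28
cos(theta2) = 0.550347
theta2 = 56.6092 degrees


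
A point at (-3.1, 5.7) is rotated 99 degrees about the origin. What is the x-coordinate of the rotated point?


x' = x*cos(theta) - y*sin(theta)
cos(99 deg) = -0.1564, sin(99 deg) = 0.9877
x' = -3.1 * -0.1564 - 5.7 * 0.9877
= 0.4849 - 5.6298
= -5.1449


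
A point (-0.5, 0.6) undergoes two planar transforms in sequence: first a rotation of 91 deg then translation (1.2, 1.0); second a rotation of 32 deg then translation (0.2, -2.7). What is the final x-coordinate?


After transform 1:
x1 = cos(91)*-0.5 - sin(91)*0.6 + 1.2 = 0.6088
y1 = sin(91)*-0.5 + cos(91)*0.6 + 1.0 = 0.4896
After transform 2:
x2 = cos(32)*0.6088 - sin(32)*0.4896 + 0.2
= 0.4569


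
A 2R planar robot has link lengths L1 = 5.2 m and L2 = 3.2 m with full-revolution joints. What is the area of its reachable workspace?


r_max = L1 + L2 = 8.4 m
r_min = |L1 - L2| = 2.0 m
Area = pi*(r_max^2 - r_min^2)
= pi*(70.56 - 4.0)
= pi * 66.56
= 209.1044 m^2


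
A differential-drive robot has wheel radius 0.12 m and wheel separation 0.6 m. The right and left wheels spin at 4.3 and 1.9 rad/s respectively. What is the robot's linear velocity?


vR = r*wR = 0.12*4.3 = 0.516 m/s
vL = r*wL = 0.12*1.9 = 0.228 m/s
v = (vR+vL)/2 = 0.372 m/s
omega = (vR-vL)/L = 0.48 rad/s
linear velocity = 0.372 m/s


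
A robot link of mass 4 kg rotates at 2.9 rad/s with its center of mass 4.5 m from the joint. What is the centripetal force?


F = m * omega^2 * r
= 4 * 2.9^2 * 4.5
= 4 * 8.41 * 4.5
= 151.38 N


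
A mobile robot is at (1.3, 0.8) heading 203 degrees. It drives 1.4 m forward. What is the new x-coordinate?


x_new = x0 + d*cos(theta)
= 1.3 + 1.4*cos(203)
= 1.3 + -1.2887
= 0.0113


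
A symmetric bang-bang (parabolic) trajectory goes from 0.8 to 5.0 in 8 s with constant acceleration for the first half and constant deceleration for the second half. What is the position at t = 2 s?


Symmetric rest-to-rest: each phase covers (pf-p0)/2 in time T/2. 0.5*a*(T/2)^2 = (pf-p0)/2 => a = 4*(pf-p0)/T^2
a = 4*(5.0-0.8)/8^2 = 0.2625
t = 2 is in the acceleration phase (t <= T/2).
p = p0 + 0.5*a*t^2 = 0.8 + 0.5*0.2625*2^2
= 1.325


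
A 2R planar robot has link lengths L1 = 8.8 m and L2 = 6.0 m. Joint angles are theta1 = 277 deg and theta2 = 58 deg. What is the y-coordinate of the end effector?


Convert angles to radians: theta1 = 4.8346, theta2 = 1.0123
y = L1*sin(theta1) + L2*sin(theta1+theta2)
y = -8.7344 + -2.5357
y = -11.2701


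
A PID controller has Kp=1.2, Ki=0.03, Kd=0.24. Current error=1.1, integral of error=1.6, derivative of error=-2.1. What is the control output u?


u = Kp*e + Ki*int(e) + Kd*de/dt
= 1.2*1.1 + 0.03*1.6 + 0.24*(-2.1)
= 1.32 + 0.048 + -0.504
= 0.864


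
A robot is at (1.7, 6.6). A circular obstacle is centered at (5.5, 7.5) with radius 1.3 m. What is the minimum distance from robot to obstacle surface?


center_dist = sqrt((1.7-5.5)^2 + (6.6-7.5)^2)
= sqrt(14.44 + 0.81)
= 3.9051
min_dist = center_dist - radius = 3.9051 - 1.3 = 2.6051 m


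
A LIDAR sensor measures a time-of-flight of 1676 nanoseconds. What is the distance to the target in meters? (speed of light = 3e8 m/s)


tof = 1676 ns = 1.676e-06 s
dist = c * tof / 2
= 3e8 * 1.676e-06 / 2
= 251.4 m


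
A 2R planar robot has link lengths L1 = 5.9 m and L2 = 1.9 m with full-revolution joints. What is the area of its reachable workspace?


r_max = L1 + L2 = 7.8 m
r_min = |L1 - L2| = 4.0 m
Area = pi*(r_max^2 - r_min^2)
= pi*(60.84 - 16.0)
= pi * 44.84
= 140.869 m^2


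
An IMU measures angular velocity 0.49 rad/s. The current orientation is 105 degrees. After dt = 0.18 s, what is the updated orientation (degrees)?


delta_theta = w * dt = 0.49 * 0.18 = 0.0882 rad
= 5.0535 deg
theta_new = 105 + 5.0535 = 110.0535 deg


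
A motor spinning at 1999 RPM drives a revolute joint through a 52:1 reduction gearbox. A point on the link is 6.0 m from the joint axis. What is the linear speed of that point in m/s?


omega_motor = 1999 * 2*pi/60 = 209.3348 rad/s
omega_joint = omega_motor / 52 = 4.0257 rad/s
v = omega_joint * r = 4.0257 * 6.0
= 24.154 m/s


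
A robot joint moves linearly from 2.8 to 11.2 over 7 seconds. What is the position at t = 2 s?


s = t/T = 2/7 = 0.2857
p(t) = p0 + (pf-p0)*s
= 2.8 + (11.2 - 2.8) * 0.2857
= 5.2


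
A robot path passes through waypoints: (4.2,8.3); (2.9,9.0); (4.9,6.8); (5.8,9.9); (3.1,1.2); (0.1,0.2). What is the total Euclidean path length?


Segment lengths:
  seg1 = sqrt((-1.3)^2 + (0.7)^2) = 1.4765
  seg2 = sqrt((2.0)^2 + (-2.2)^2) = 2.9732
  seg3 = sqrt((0.9)^2 + (3.1)^2) = 3.228
  seg4 = sqrt((-2.7)^2 + (-8.7)^2) = 9.1093
  seg5 = sqrt((-3.0)^2 + (-1.0)^2) = 3.1623
Total = 19.9493


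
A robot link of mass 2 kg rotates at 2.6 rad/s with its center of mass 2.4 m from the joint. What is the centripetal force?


F = m * omega^2 * r
= 2 * 2.6^2 * 2.4
= 2 * 6.76 * 2.4
= 32.448 N


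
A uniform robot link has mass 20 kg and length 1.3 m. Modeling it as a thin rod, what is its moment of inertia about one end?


I = (1/3) * m * L^2
= (1/3) * 20 * 1.3^2
= 0.333333 * 20 * 1.69
= 11.2667 kg*m^2


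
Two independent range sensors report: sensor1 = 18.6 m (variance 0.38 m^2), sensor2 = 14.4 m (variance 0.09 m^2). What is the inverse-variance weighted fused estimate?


w1 = (1/var1) / (1/var1 + 1/var2)
   = 2.6316 / (2.6316 + 11.1111) = 0.1915
w2 = 1 - w1 = 0.8085
fused = w1*s1 + w2*s2 = 3.5617 + 11.6426
= 15.2043 m


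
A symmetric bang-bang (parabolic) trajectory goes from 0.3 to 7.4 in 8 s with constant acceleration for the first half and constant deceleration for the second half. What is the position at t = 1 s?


Symmetric rest-to-rest: each phase covers (pf-p0)/2 in time T/2. 0.5*a*(T/2)^2 = (pf-p0)/2 => a = 4*(pf-p0)/T^2
a = 4*(7.4-0.3)/8^2 = 0.4438
t = 1 is in the acceleration phase (t <= T/2).
p = p0 + 0.5*a*t^2 = 0.3 + 0.5*0.4438*1^2
= 0.5219


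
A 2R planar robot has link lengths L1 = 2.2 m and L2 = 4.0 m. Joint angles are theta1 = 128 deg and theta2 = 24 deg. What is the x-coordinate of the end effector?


Convert angles to radians: theta1 = 2.234, theta2 = 0.4189
x = L1*cos(theta1) + L2*cos(theta1+theta2)
x = -1.3545 + -3.5318
x = -4.8862


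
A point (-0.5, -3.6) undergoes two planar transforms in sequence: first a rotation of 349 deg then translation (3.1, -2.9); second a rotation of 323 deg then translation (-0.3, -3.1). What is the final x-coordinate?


After transform 1:
x1 = cos(349)*-0.5 - sin(349)*-3.6 + 3.1 = 1.9223
y1 = sin(349)*-0.5 + cos(349)*-3.6 + -2.9 = -6.3385
After transform 2:
x2 = cos(323)*1.9223 - sin(323)*-6.3385 + -0.3
= -2.5794


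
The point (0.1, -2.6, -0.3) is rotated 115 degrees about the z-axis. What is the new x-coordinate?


Rotation about z-axis: x' = x*cos(theta) - y*sin(theta)
= 0.1 * -0.4226 - -2.6 * 0.9063
= 2.3141


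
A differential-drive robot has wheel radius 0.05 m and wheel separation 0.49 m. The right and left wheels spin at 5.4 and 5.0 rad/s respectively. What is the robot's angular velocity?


vR = r*wR = 0.05*5.4 = 0.27 m/s
vL = r*wL = 0.05*5.0 = 0.25 m/s
v = (vR+vL)/2 = 0.26 m/s
omega = (vR-vL)/L = 0.0408 rad/s
angular velocity = 0.0408 rad/s


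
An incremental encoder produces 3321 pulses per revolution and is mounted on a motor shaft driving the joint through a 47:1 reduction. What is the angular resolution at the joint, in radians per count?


counts per rev = 3321
effective counts at joint = 3321 * 47 = 156087
resolution = 2*pi / 156087
= 4.0254e-05 rad/count


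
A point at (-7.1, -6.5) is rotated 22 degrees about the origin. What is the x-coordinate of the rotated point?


x' = x*cos(theta) - y*sin(theta)
cos(22 deg) = 0.9272, sin(22 deg) = 0.3746
x' = -7.1 * 0.9272 - -6.5 * 0.3746
= -6.583 - -2.4349
= -4.1481


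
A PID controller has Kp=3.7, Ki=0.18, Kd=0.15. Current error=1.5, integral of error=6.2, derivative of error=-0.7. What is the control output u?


u = Kp*e + Ki*int(e) + Kd*de/dt
= 3.7*1.5 + 0.18*6.2 + 0.15*(-0.7)
= 5.55 + 1.116 + -0.105
= 6.561


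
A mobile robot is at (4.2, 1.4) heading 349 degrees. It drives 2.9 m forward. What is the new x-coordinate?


x_new = x0 + d*cos(theta)
= 4.2 + 2.9*cos(349)
= 4.2 + 2.8467
= 7.0467


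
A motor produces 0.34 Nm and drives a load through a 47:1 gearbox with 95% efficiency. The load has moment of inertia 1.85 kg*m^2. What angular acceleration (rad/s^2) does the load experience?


tau_out = tau_motor * N * eta
= 0.34 * 47 * 0.95 = 15.181 Nm
alpha = tau_out / I = 15.181 / 1.85
= 8.2059 rad/s^2


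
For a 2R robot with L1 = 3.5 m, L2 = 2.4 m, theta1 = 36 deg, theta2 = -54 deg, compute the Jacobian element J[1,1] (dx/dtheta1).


J[1,1] = -L1*sin(t1) - L2*sin(t1+t2)
= -3.5*sin(36) - 2.4*sin(-18)
= -1.3156


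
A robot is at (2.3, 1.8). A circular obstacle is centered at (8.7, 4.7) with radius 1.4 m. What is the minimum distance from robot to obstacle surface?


center_dist = sqrt((2.3-8.7)^2 + (1.8-4.7)^2)
= sqrt(40.96 + 8.41)
= 7.0264
min_dist = center_dist - radius = 7.0264 - 1.4 = 5.6264 m


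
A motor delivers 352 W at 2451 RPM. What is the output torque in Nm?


omega = 2451 * 2*pi/60 = 256.6681 rad/s
tau = P / omega = 352 / 256.6681
= 1.3714 Nm


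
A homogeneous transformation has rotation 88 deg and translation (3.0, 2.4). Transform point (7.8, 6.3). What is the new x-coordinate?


x' = cos(theta)*px - sin(theta)*py + tx
= 0.0349*7.8 - 0.9994*6.3 + 3.0
= -3.0239


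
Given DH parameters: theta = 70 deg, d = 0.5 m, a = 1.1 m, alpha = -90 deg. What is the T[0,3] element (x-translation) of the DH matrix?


T[0,3] = a * cos(theta)
= 1.1 * cos(70 deg)
= 1.1 * 0.342
= 0.3762


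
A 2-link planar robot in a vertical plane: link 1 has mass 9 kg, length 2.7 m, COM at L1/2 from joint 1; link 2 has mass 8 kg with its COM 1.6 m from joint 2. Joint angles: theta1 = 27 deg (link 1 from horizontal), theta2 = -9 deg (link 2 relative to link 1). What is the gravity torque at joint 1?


Horizontal distance from joint 1 to link-1 COM:
  x_c1 = (L1/2)*cos(t1) = 1.35 * 0.891 = 1.2029 m
Horizontal distance from joint 1 to link-2 COM:
  x_c2 = L1*cos(t1) + Lc2*cos(t1+t2)
       = 2.7*0.891 + 1.6*0.9511 = 3.9274 m
tau1 = m1*g*x_c1 + m2*g*x_c2
     = 9*9.81*1.2029 + 8*9.81*3.9274
     = 106.2004 + 308.223
     = 414.4234 Nm


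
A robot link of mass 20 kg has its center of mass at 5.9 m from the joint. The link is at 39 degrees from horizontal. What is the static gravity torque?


tau = m*g*L*cos(angle)
= 20 * 9.81 * 5.9 * cos(39 deg)
= 20 * 9.81 * 5.9 * 0.7771
= 899.6086 Nm


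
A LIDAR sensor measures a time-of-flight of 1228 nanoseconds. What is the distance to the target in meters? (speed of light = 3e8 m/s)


tof = 1228 ns = 1.228e-06 s
dist = c * tof / 2
= 3e8 * 1.228e-06 / 2
= 184.2 m


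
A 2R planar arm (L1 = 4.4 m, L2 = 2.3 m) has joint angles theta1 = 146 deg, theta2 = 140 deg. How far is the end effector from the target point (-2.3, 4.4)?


End effector via forward kinematics:
x = L1*cos(t1) + L2*cos(t1+t2) = -3.0138
y = L1*sin(t1) + L2*sin(t1+t2) = 0.2495
Distance to target:
d = sqrt((-2.3 - -3.0138)^2 + (4.4 - 0.2495)^2)
= sqrt(0.5095 + 17.2263)
= 4.2114 m


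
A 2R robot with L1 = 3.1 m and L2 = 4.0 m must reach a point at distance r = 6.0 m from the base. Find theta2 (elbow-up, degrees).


cos(theta2) = (r^2 - L1^2 - L2^2) / (2*L1*L2)
cos(theta2) = (36.0 - 9.61 - 16.0) / 24.8
cos(theta2) = 0.418952
theta2 = 65.2316 degrees


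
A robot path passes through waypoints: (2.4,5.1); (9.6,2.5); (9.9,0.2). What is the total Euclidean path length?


Segment lengths:
  seg1 = sqrt((7.2)^2 + (-2.6)^2) = 7.6551
  seg2 = sqrt((0.3)^2 + (-2.3)^2) = 2.3195
Total = 9.9745


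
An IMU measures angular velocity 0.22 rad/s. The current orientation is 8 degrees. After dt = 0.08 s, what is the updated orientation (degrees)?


delta_theta = w * dt = 0.22 * 0.08 = 0.0176 rad
= 1.0084 deg
theta_new = 8 + 1.0084 = 9.0084 deg


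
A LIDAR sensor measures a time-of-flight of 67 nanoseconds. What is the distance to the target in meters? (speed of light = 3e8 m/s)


tof = 67 ns = 6.7e-08 s
dist = c * tof / 2
= 3e8 * 6.7e-08 / 2
= 10.05 m


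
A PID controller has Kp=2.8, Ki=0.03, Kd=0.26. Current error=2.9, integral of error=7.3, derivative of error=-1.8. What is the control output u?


u = Kp*e + Ki*int(e) + Kd*de/dt
= 2.8*2.9 + 0.03*7.3 + 0.26*(-1.8)
= 8.12 + 0.219 + -0.468
= 7.871


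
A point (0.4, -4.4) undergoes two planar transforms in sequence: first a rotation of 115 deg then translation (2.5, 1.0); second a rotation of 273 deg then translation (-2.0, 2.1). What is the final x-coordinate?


After transform 1:
x1 = cos(115)*0.4 - sin(115)*-4.4 + 2.5 = 6.3187
y1 = sin(115)*0.4 + cos(115)*-4.4 + 1.0 = 3.222
After transform 2:
x2 = cos(273)*6.3187 - sin(273)*3.222 + -2.0
= 1.5483


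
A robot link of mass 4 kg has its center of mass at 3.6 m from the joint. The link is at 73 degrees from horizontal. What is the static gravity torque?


tau = m*g*L*cos(angle)
= 4 * 9.81 * 3.6 * cos(73 deg)
= 4 * 9.81 * 3.6 * 0.2924
= 41.3016 Nm


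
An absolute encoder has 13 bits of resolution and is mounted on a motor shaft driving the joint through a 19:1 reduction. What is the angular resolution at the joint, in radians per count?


counts = 2^13 = 8192
effective counts at joint = 8192 * 19 = 155648
resolution = 2*pi / 155648
= 4.0368e-05 rad/count


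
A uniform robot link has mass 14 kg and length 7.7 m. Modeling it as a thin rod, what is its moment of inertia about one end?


I = (1/3) * m * L^2
= (1/3) * 14 * 7.7^2
= 0.333333 * 14 * 59.29
= 276.6867 kg*m^2


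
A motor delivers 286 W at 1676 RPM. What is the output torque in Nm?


omega = 1676 * 2*pi/60 = 175.5103 rad/s
tau = P / omega = 286 / 175.5103
= 1.6295 Nm


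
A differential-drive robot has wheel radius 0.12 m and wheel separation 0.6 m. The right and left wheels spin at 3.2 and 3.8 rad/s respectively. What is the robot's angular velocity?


vR = r*wR = 0.12*3.2 = 0.384 m/s
vL = r*wL = 0.12*3.8 = 0.456 m/s
v = (vR+vL)/2 = 0.42 m/s
omega = (vR-vL)/L = -0.12 rad/s
angular velocity = -0.12 rad/s


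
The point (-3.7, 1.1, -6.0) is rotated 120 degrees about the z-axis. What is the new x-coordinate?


Rotation about z-axis: x' = x*cos(theta) - y*sin(theta)
= -3.7 * -0.5 - 1.1 * 0.866
= 0.8974


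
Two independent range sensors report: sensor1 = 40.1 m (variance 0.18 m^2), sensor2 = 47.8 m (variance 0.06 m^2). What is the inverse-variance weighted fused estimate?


w1 = (1/var1) / (1/var1 + 1/var2)
   = 5.5556 / (5.5556 + 16.6667) = 0.25
w2 = 1 - w1 = 0.75
fused = w1*s1 + w2*s2 = 10.025 + 35.85
= 45.875 m


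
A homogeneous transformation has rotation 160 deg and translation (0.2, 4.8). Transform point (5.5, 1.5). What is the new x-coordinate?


x' = cos(theta)*px - sin(theta)*py + tx
= -0.9397*5.5 - 0.342*1.5 + 0.2
= -5.4813


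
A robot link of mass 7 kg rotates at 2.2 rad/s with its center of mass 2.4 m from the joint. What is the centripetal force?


F = m * omega^2 * r
= 7 * 2.2^2 * 2.4
= 7 * 4.84 * 2.4
= 81.312 N


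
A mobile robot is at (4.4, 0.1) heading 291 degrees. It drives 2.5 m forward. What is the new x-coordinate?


x_new = x0 + d*cos(theta)
= 4.4 + 2.5*cos(291)
= 4.4 + 0.8959
= 5.2959


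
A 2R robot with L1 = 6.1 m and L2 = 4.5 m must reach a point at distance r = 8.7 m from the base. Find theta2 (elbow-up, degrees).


cos(theta2) = (r^2 - L1^2 - L2^2) / (2*L1*L2)
cos(theta2) = (75.69 - 37.21 - 20.25) / 54.9
cos(theta2) = 0.332058
theta2 = 70.6062 degrees


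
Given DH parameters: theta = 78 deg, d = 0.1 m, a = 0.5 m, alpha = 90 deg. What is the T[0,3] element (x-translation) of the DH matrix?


T[0,3] = a * cos(theta)
= 0.5 * cos(78 deg)
= 0.5 * 0.2079
= 0.104


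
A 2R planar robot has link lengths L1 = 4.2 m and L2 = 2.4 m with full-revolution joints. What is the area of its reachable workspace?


r_max = L1 + L2 = 6.6 m
r_min = |L1 - L2| = 1.8 m
Area = pi*(r_max^2 - r_min^2)
= pi*(43.56 - 3.24)
= pi * 40.32
= 126.669 m^2
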